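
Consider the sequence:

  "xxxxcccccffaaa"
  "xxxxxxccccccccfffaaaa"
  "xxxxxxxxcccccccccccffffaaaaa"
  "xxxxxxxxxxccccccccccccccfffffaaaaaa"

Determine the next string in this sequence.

xxxxxxxxxxxxcccccccccccccccccffffffaaaaaaa

The n-th term is 2n x's then 3n-1 c's then n f's then n+1 a's, where the shown terms are n = 2, 3, 4, 5.
Setting n = 6 gives 12, 17, 6, 7 characters in each block.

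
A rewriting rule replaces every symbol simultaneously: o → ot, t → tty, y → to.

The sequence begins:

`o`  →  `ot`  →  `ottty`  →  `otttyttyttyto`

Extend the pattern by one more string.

φ(otttyttyttyto) expands symbol-by-symbol to ot tty tty tty to tty tty to tty tty to tty ot; joining the 13 pieces gives the next term.

otttyttyttytottyttytottyttytottyot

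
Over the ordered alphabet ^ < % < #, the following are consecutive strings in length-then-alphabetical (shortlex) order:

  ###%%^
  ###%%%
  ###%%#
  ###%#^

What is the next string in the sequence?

###%#%

Find the rightmost character of ###%#^ below #, bump it to the next letter, and reset everything to its right to ^.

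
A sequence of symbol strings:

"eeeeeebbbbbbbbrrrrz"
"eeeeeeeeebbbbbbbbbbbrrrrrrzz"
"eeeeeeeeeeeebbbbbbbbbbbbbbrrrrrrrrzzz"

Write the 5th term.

eeeeeeeeeeeeeeeeeebbbbbbbbbbbbbbbbbbbbrrrrrrrrrrrrzzzzz

The n-th term is 3n e's then 3n+2 b's then 2n r's then n-1 z's, where the shown terms are n = 2, 3, 4.
Setting n = 6 gives 18, 20, 12, 5 characters in each block.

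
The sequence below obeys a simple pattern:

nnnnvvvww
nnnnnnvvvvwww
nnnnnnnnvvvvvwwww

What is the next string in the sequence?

The n-th term is 2n n's then n+1 v's then n w's, where the shown terms are n = 2, 3, 4.
Setting n = 5 gives 10, 6, 5 characters in each block.

nnnnnnnnnnvvvvvvwwwww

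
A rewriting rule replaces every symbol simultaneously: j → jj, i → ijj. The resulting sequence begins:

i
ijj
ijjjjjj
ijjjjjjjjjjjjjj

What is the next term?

ijjjjjjjjjjjjjjjjjjjjjjjjjjjjjj

Replace each of the 15 characters of ijjjjjjjjjjjjjj in place — ijj jj jj jj jj jj jj jj jj jj jj jj jj jj jj — and concatenate.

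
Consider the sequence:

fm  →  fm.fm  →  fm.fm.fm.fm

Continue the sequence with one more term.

Each string is two copies of the previous one joined by '.'.
Doubling fm.fm.fm.fm with '.' between the halves:

fm.fm.fm.fm.fm.fm.fm.fm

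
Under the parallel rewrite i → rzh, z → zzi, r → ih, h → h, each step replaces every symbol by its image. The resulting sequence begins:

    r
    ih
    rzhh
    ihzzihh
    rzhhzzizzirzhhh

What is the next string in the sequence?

φ(rzhhzzizzirzhhh) expands symbol-by-symbol to ih zzi h h zzi zzi rzh zzi zzi rzh ih zzi h h h; joining the 15 pieces gives the next term.

ihzzihhzzizzirzhzzizzirzhihzzihhh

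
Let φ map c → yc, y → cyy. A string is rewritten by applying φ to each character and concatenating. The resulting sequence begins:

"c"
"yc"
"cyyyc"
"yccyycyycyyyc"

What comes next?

cyyycyccyycyyyccyycyyyccyycyycyyyc

φ(yccyycyycyyyc) expands symbol-by-symbol to cyy yc yc cyy cyy yc cyy cyy yc cyy cyy cyy yc; joining the 13 pieces gives the next term.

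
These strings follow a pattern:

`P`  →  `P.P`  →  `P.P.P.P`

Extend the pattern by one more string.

P.P.P.P.P.P.P.P

Each string is two copies of the previous one joined by '.'.
One more doubling of P.P.P.P gives the answer.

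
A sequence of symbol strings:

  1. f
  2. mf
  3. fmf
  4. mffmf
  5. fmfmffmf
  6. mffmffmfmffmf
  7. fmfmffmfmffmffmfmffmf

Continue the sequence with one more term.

From term 3 onward, concatenate the second-to-last term with the last: f·mf = fmf, mf·fmf = mffmf, …
The next term joins mffmffmfmffmf and fmfmffmfmffmffmfmffmf.

mffmffmfmffmffmfmffmfmffmffmfmffmf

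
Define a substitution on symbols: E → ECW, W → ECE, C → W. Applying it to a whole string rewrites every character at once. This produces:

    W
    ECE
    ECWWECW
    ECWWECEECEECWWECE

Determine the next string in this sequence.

Applying the rule to each of the 17 symbols of ECWWECEECEECWWECE gives the pieces ECW W ECE ECE ECW W ECW ECW W ECW ECW W ECE ECE ECW W ECW, which concatenate to the answer.

ECWWECEECEECWWECWECWWECWECWWECEECEECWWECW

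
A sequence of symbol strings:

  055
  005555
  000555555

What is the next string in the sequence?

000055555555

Each string has the form 0^{n} 5^{2n} (n = 1, 2, …).
For the next term, n = 4, so the run lengths are 4, 8.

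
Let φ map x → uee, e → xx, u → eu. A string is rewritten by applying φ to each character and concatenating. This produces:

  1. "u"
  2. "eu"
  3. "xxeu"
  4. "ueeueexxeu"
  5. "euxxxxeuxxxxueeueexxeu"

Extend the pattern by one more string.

Replace each of the 22 characters of euxxxxeuxxxxueeueexxeu in place — xx eu uee uee uee uee xx eu uee uee uee uee eu xx xx eu xx xx uee uee xx eu — and concatenate.

xxeuueeueeueeueexxeuueeueeueeueeeuxxxxeuxxxxueeueexxeu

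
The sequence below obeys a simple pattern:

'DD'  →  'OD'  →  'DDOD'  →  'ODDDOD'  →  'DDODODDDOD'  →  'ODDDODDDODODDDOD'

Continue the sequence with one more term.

DDODODDDODODDDODDDODODDDOD

From term 3 onward, concatenate the second-to-last term with the last: DD·OD = DDOD, OD·DDOD = ODDDOD, …
So term 7 is DDODODDDOD·ODDDODDDODODDDOD.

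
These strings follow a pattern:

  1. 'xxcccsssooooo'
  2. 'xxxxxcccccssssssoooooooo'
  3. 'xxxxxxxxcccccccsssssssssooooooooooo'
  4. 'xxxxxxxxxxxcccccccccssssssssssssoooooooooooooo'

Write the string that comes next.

xxxxxxxxxxxxxxcccccccccccsssssssssssssssooooooooooooooooo

Each string has the form x^{3n-1} c^{2n+1} s^{3n} o^{3n+2} (n = 1, 2, …).
At n = 5 the blocks have lengths 14, 11, 15, 17.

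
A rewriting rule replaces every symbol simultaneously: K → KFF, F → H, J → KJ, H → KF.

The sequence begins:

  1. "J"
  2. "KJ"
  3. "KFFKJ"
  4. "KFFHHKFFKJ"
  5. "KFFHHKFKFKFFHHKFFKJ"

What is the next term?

KFFHHKFKFKFFHKFFHKFFHHKFKFKFFHHKFFKJ

Replace each of the 19 characters of KFFHHKFKFKFFHHKFFKJ in place — KFF H H KF KF KFF H KFF H KFF H H KF KF KFF H H KFF KJ — and concatenate.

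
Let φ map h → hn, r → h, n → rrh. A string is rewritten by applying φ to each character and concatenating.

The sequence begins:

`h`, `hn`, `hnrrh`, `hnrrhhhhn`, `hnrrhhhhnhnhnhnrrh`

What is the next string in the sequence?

Rewriting the 18 symbols of hnrrhhhhnhnhnhnrrh one by one yields hn rrh h h hn hn hn hn rrh hn rrh hn rrh hn rrh h h hn; concatenated:

hnrrhhhhnhnhnhnrrhhnrrhhnrrhhnrrhhhhn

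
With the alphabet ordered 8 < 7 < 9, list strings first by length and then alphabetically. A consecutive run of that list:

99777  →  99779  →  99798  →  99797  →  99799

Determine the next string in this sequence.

99988

Treat 99799 as a base-3 numeral over the given alphabet and add one, carrying through any trailing 9's.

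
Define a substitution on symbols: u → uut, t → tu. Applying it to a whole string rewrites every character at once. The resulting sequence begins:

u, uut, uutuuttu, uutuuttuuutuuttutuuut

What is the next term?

Applying the rule to each of the 21 symbols of uutuuttuuutuuttutuuut gives the pieces uut uut tu uut uut tu tu uut uut uut tu uut uut tu tu uut tu uut uut uut tu, which concatenate to the answer.

uutuuttuuutuuttutuuutuutuuttuuutuuttutuuuttuuutuutuuttu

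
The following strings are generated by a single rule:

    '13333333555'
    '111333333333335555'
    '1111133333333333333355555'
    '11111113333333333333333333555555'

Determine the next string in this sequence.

111111111333333333333333333333335555555

The n-th term is 2n-1 1's then 4n+3 3's then n+2 5's (n = 1, 2, …).
For the next term, n = 5, so the run lengths are 9, 23, 7.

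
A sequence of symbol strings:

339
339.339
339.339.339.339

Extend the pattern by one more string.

s(k+1) = s(k)·.·s(k) — each term doubles the last with '.' between the halves.
So the next term is two copies of 339.339.339.339 with '.' between the halves.

339.339.339.339.339.339.339.339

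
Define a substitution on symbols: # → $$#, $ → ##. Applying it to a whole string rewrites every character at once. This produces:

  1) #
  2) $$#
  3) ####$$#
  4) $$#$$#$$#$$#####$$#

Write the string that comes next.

Rewriting the 19 symbols of $$#$$#$$#$$#####$$# one by one yields ## ## $$# ## ## $$# ## ## $$# ## ## $$# $$# $$# $$# $$# ## ## $$#; concatenated:

####$$#####$$#####$$#####$$#$$#$$#$$#$$#####$$#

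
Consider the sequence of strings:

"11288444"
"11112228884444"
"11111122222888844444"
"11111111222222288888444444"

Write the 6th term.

11111111111122222222222888888844444444

The n-th term is 2n 1's then 2n-1 2's then n+1 8's then n+2 4's (n = 1, 2, …).
For term 6, n = 6, so the run lengths are 12, 11, 7, 8.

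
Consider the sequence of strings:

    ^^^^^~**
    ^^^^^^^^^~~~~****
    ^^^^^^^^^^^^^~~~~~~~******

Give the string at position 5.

^^^^^^^^^^^^^^^^^^^^^~~~~~~~~~~~~~**********

The n-th term is 4n+1 ^'s then 3n-2 ~'s then 2n *'s (n = 1, 2, …).
For term 5, n = 5, so the run lengths are 21, 13, 10.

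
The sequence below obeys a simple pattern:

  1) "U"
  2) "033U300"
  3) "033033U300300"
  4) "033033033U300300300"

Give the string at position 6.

s(k+1) = 033·s(k)·300, so each term gains 033 as a prefix and 300 as a suffix.
From 033033033U300300300, 2 further steps: 033033033U300300300 → 033033033033U300300300300 → (answer).

033033033033033U300300300300300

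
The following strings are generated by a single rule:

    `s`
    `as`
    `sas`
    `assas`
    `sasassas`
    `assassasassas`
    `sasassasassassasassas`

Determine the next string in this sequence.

assassasassassasassasassassasassas

Each term (from the third on) is the two preceding terms concatenated in order: term 3 = s·as = sas.
So term 8 is assassasassas·sasassasassassasassas.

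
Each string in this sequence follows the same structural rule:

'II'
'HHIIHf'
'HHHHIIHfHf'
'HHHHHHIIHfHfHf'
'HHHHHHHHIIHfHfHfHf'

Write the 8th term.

HHHHHHHHHHHHHHIIHfHfHfHfHfHfHf

Each term wraps the previous one in HH on the left and Hf on the right.
From HHHHHHHHIIHfHfHfHf, 3 further steps: HHHHHHHHIIHfHfHfHf → HHHHHHHHHHIIHfHfHfHfHf → HHHHHHHHHHHHIIHfHfHfHfHfHf → (answer).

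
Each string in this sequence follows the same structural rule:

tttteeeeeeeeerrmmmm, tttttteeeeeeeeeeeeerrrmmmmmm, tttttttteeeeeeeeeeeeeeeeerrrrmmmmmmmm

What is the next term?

tttttttttteeeeeeeeeeeeeeeeeeeeerrrrrmmmmmmmmmm

The n-th term is 2n t's then 4n+1 e's then n r's then 2n m's, where the shown terms are n = 2, 3, 4.
For the next term, n = 5, so the run lengths are 10, 21, 5, 10.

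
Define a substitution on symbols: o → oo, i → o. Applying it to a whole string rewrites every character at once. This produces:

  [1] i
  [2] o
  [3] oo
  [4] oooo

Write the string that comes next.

Expanding oooo: o→oo, o→oo, o→oo, o→oo. Concatenated: oo oo oo oo.

oooooooo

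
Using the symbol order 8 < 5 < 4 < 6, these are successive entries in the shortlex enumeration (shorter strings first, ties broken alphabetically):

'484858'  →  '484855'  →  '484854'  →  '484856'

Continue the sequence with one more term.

Find the rightmost character of 484856 below 6, bump it to the next letter, and reset everything to its right to 8.

484848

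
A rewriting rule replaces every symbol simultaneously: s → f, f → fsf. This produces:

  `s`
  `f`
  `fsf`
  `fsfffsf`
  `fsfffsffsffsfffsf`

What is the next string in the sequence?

Applying the rule to each of the 17 symbols of fsfffsffsffsfffsf gives the pieces fsf f fsf fsf fsf f fsf fsf f fsf fsf f fsf fsf fsf f fsf, which concatenate to the answer.

fsfffsffsffsfffsffsfffsffsfffsffsffsfffsf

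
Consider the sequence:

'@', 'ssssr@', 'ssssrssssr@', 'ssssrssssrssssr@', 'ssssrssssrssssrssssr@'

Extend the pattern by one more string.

Each term is the previous one with ssssr prepended.
Applying this once more to ssssrssssrssssrssssr@:

ssssrssssrssssrssssrssssr@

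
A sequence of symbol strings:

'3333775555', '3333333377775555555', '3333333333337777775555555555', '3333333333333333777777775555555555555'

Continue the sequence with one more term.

Reading off run lengths: 3 runs 4, 8, 12, 16; 7 runs 2, 4, 6, 8; 5 runs 4, 7, 10, 13 — each is linear in n (n = 1, 2, …).
Setting n = 5 gives 20, 10, 16 characters in each block.

3333333333333333333377777777775555555555555555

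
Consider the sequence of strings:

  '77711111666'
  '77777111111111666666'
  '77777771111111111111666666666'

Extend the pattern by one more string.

77777777711111111111111111666666666666

Reading off run lengths: 7 runs 3, 5, 7; 1 runs 5, 9, 13; 6 runs 3, 6, 9 — each is linear in n (n = 1, 2, …).
At n = 4 the blocks have lengths 9, 17, 12.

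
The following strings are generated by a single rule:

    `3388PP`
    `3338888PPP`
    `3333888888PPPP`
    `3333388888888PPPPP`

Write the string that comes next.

Each string has the form 3^{n+1} 8^{2n} P^{n+1} (n = 1, 2, …).
For the next term, n = 5, so the run lengths are 6, 10, 6.

3333338888888888PPPPPP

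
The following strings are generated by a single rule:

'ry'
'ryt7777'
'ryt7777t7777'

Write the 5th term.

Each term is the previous one with t7777 appended.
From ryt7777t7777, 2 further steps: ryt7777t7777 → ryt7777t7777t7777 → (answer).

ryt7777t7777t7777t7777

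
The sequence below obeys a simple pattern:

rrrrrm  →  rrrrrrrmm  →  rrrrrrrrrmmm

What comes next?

rrrrrrrrrrrmmmm

Reading off run lengths: r runs 5, 7, 9; m runs 1, 2, 3 — each is linear in n, where the shown terms are n = 2, 3, 4.
For the next term, n = 5, so the run lengths are 11, 4.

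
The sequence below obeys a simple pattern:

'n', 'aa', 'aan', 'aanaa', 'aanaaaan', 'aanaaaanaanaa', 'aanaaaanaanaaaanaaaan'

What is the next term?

aanaaaanaanaaaanaaaanaanaaaanaanaa

Each term (from the third on) is the previous term followed by the one before it: term 3 = aa·n = aan.
So term 8 is aanaaaanaanaaaanaaaan·aanaaaanaanaa.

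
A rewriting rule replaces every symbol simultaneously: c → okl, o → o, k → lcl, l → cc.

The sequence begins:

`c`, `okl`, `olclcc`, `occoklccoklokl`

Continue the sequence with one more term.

Replace each of the 14 characters of occoklccoklokl in place — o okl okl o lcl cc okl okl o lcl cc o lcl cc — and concatenate.

ookloklolclccokloklolclccolclcc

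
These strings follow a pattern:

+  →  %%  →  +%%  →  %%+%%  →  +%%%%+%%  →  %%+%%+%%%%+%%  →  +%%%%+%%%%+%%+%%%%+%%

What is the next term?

%%+%%+%%%%+%%+%%%%+%%%%+%%+%%%%+%%

From term 3 onward, concatenate the second-to-last term with the last: +·%% = +%%, %%·+%% = %%+%%, …
The next term joins %%+%%+%%%%+%% and +%%%%+%%%%+%%+%%%%+%%.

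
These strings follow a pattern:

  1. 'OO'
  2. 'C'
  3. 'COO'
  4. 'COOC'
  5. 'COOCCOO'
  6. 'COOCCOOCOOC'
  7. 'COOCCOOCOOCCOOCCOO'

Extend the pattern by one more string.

COOCCOOCOOCCOOCCOOCOOCCOOCOOC

This is a Fibonacci-style word recurrence s(k) = s(k−1)·s(k−2): e.g. C·OO = COO.
So term 8 is COOCCOOCOOCCOOCCOO·COOCCOOCOOC.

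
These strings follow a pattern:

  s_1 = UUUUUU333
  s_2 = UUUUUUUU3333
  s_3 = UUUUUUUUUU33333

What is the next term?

UUUUUUUUUUUU333333

Each string has the form U^{2n} 3^{n}, where the shown terms are n = 3, 4, 5.
At n = 6 the blocks have lengths 12, 6.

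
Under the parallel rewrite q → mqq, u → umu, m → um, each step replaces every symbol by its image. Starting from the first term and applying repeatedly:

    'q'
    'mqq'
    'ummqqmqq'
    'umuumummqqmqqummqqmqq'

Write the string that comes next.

Rewriting the 21 symbols of umuumummqqmqqummqqmqq one by one yields umu um umu umu um umu um um mqq mqq um mqq mqq umu um um mqq mqq um mqq mqq; concatenated:

umuumumuumuumumuumummqqmqqummqqmqqumuumummqqmqqummqqmqq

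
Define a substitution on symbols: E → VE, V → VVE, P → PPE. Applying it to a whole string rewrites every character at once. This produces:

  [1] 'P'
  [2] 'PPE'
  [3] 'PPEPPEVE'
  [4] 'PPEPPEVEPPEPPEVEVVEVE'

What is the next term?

PPEPPEVEPPEPPEVEVVEVEPPEPPEVEPPEPPEVEVVEVEVVEVVEVEVVEVE

Replace each of the 21 characters of PPEPPEVEPPEPPEVEVVEVE in place — PPE PPE VE PPE PPE VE VVE VE PPE PPE VE PPE PPE VE VVE VE VVE VVE VE VVE VE — and concatenate.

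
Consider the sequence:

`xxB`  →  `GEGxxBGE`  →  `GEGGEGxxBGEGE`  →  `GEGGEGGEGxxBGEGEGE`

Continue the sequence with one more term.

Each term wraps the previous one in GEG on the left and GE on the right.
Applying this once more to GEGGEGGEGxxBGEGEGE:

GEGGEGGEGGEGxxBGEGEGEGE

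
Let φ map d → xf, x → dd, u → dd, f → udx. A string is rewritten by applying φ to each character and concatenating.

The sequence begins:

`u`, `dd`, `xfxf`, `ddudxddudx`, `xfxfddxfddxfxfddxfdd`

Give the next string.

ddudxddudxxfxfddudxxfxfddudxddudxxfxfddudxxfxf

φ(xfxfddxfddxfxfddxfdd) expands symbol-by-symbol to dd udx dd udx xf xf dd udx xf xf dd udx dd udx xf xf dd udx xf xf; joining the 20 pieces gives the next term.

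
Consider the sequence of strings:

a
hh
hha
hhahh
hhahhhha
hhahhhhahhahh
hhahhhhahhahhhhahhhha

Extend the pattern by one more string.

Each term (from the third on) is the previous term followed by the one before it: term 3 = hh·a = hha.
So term 8 is hhahhhhahhahhhhahhhha·hhahhhhahhahh.

hhahhhhahhahhhhahhhhahhahhhhahhahh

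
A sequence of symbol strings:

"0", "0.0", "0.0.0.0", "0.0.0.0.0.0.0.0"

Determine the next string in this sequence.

s(k+1) = s(k)·.·s(k) — each term doubles the last with '.' between the halves.
So the next term is two copies of 0.0.0.0.0.0.0.0 with '.' between the halves.

0.0.0.0.0.0.0.0.0.0.0.0.0.0.0.0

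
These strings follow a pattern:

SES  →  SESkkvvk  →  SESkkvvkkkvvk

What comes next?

SESkkvvkkkvvkkkvvk

The strings grow by a fixed suffix kkvvk each time.
So the next term is SESkkvvkkkvvk·kkvvk.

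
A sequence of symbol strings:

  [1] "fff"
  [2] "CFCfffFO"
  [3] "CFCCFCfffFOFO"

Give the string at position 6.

CFCCFCCFCCFCCFCfffFOFOFOFOFO

s(k+1) = CFC·s(k)·FO, so each term gains CFC as a prefix and FO as a suffix.
From CFCCFCfffFOFO, 3 further steps: CFCCFCfffFOFO → CFCCFCCFCfffFOFOFO → CFCCFCCFCCFCfffFOFOFOFO → (answer).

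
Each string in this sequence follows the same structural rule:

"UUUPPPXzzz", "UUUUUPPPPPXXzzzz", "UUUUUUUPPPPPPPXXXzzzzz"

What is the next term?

UUUUUUUUUPPPPPPPPPXXXXzzzzzz

Each string has the form U^{2n+1} P^{2n+1} X^{n} z^{n+2} (n = 1, 2, …).
For the next term, n = 4, so the run lengths are 9, 9, 4, 6.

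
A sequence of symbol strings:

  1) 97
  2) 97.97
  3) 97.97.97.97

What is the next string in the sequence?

s(k+1) = s(k)·.·s(k) — each term doubles the last with '.' between the halves.
Doubling 97.97.97.97 with '.' between the halves:

97.97.97.97.97.97.97.97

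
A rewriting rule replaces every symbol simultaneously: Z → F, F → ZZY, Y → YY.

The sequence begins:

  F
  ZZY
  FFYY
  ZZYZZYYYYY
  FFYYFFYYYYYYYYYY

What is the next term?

Rewriting the 16 symbols of FFYYFFYYYYYYYYYY one by one yields ZZY ZZY YY YY ZZY ZZY YY YY YY YY YY YY YY YY YY YY; concatenated:

ZZYZZYYYYYZZYZZYYYYYYYYYYYYYYYYYYYYY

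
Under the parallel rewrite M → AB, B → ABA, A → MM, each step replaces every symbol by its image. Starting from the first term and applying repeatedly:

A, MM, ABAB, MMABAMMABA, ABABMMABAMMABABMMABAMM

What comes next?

Rewriting the 22 symbols of ABABMMABAMMABABMMABAMM one by one yields MM ABA MM ABA AB AB MM ABA MM AB AB MM ABA MM ABA AB AB MM ABA MM AB AB; concatenated:

MMABAMMABAABABMMABAMMABABMMABAMMABAABABMMABAMMABAB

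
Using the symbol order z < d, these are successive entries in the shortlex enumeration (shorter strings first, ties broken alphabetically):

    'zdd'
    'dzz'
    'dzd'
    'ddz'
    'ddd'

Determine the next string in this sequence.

After ddd the length-3 strings are exhausted; the first length-4 string is 4 copies of z.

zzzz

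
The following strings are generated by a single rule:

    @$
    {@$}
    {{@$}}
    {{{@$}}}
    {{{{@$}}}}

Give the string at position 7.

{{{{{{@$}}}}}}

s(k+1) = {·s(k)·}, so each term gains { as a prefix and } as a suffix.
From {{{{@$}}}}, 2 further steps: {{{{@$}}}} → {{{{{@$}}}}} → (answer).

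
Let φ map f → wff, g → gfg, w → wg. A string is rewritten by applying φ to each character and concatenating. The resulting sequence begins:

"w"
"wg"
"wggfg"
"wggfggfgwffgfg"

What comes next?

Rewriting the 14 symbols of wggfggfgwffgfg one by one yields wg gfg gfg wff gfg gfg wff gfg wg wff wff gfg wff gfg; concatenated:

wggfggfgwffgfggfgwffgfgwgwffwffgfgwffgfg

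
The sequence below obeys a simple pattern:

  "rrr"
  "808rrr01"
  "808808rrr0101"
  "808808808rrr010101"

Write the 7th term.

808808808808808808rrr010101010101

Every step adds 808 to the front and 01 to the end of the previous string.
From 808808808rrr010101, 3 further steps: 808808808rrr010101 → 808808808808rrr01010101 → 808808808808808rrr0101010101 → (answer).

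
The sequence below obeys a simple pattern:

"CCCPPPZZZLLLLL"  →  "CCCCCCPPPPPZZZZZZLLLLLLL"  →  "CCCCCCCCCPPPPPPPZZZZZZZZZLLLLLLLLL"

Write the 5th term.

Each string has the form C^{3n} P^{2n+1} Z^{3n} L^{2n+3} (n = 1, 2, …).
Setting n = 5 gives 15, 11, 15, 13 characters in each block.

CCCCCCCCCCCCCCCPPPPPPPPPPPZZZZZZZZZZZZZZZLLLLLLLLLLLLL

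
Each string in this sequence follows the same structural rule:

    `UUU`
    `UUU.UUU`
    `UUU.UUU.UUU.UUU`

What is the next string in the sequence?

UUU.UUU.UUU.UUU.UUU.UUU.UUU.UUU

Each string is two copies of the previous one joined by '.'.
So the next term is two copies of UUU.UUU.UUU.UUU with '.' between the halves.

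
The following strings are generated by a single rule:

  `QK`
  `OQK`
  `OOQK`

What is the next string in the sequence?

OOOQK

The strings grow by a fixed prefix O each time.
So the next term is O·OOQK.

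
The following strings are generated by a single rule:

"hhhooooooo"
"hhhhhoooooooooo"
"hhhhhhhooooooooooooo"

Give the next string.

The n-th term is 2n-1 h's then 3n+1 o's, where the shown terms are n = 2, 3, 4.
Setting n = 5 gives 9, 16 characters in each block.

hhhhhhhhhoooooooooooooooo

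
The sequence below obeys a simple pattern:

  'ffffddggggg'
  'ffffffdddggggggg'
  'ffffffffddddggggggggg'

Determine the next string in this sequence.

ffffffffffdddddggggggggggg

The n-th term is 2n f's then n d's then 2n+1 g's, where the shown terms are n = 2, 3, 4.
For the next term, n = 5, so the run lengths are 10, 5, 11.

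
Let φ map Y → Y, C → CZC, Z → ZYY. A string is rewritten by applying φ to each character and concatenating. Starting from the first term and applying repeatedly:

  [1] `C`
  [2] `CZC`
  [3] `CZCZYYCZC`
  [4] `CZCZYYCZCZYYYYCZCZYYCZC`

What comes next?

CZCZYYCZCZYYYYCZCZYYCZCZYYYYYYCZCZYYCZCZYYYYCZCZYYCZC

φ(CZCZYYCZCZYYYYCZCZYYCZC) expands symbol-by-symbol to CZC ZYY CZC ZYY Y Y CZC ZYY CZC ZYY Y Y Y Y CZC ZYY CZC ZYY Y Y CZC ZYY CZC; joining the 23 pieces gives the next term.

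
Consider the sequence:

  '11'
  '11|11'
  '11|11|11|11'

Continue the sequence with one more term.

11|11|11|11|11|11|11|11

s(k+1) = s(k)·|·s(k) — each term doubles the last with '|' between the halves.
One more doubling of 11|11|11|11 gives the answer.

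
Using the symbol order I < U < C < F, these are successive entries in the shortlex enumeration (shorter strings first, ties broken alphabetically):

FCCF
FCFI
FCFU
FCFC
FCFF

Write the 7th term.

Continuing the enumeration 2 steps past FCFF: FCFF → FFII → (answer).

FFIU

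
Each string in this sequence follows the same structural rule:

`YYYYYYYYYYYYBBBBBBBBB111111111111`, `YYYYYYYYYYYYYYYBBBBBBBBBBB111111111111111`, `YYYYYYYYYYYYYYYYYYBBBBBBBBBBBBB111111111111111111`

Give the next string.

The n-th term is 3n+3 Y's then 2n+3 B's then 3n+3 1's, where the shown terms are n = 3, 4, 5.
For the next term, n = 6, so the run lengths are 21, 15, 21.

YYYYYYYYYYYYYYYYYYYYYBBBBBBBBBBBBBBB111111111111111111111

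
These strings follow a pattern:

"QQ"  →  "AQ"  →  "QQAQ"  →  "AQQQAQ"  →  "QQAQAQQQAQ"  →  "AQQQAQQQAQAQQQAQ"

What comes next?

QQAQAQQQAQAQQQAQQQAQAQQQAQ

Each term (from the third on) is the two preceding terms concatenated in order: term 3 = QQ·AQ = QQAQ.
Continuing: QQAQAQQQAQ · AQQQAQQQAQAQQQAQ gives term 7.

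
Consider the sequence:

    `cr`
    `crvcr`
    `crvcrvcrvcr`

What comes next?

crvcrvcrvcrvcrvcrvcrvcr

Every step duplicates the string with 'v' between the halves.
One more doubling of crvcrvcrvcr gives the answer.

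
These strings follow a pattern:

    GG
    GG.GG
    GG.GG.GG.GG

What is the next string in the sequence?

GG.GG.GG.GG.GG.GG.GG.GG

s(k+1) = s(k)·.·s(k) — each term doubles the last with '.' between the halves.
So the next term is two copies of GG.GG.GG.GG with '.' between the halves.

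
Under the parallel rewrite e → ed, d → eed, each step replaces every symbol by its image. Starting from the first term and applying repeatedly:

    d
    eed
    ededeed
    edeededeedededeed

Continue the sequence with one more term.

edeedededeededeedededeededeededeedededeed

φ(edeededeedededeed) expands symbol-by-symbol to ed eed ed ed eed ed eed ed ed eed ed eed ed eed ed ed eed; joining the 17 pieces gives the next term.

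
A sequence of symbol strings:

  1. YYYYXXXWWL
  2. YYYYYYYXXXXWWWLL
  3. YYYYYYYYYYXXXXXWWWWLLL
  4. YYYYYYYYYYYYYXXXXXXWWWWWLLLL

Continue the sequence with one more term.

Reading off run lengths: Y runs 4, 7, 10, 13; X runs 3, 4, 5, 6; W runs 2, 3, 4, 5; L runs 1, 2, 3, 4 — each is linear in n (n = 1, 2, …).
At n = 5 the blocks have lengths 16, 7, 6, 5.

YYYYYYYYYYYYYYYYXXXXXXXWWWWWWLLLLL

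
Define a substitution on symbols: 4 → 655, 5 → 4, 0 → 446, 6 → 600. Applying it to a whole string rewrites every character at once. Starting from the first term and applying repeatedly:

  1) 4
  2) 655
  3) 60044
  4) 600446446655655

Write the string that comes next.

6004464466556556006556556006004460044

φ(600446446655655) expands symbol-by-symbol to 600 446 446 655 655 600 655 655 600 600 4 4 600 4 4; joining the 15 pieces gives the next term.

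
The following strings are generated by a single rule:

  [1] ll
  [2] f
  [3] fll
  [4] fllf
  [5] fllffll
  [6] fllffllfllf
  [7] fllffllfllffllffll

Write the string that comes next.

This is a Fibonacci-style word recurrence s(k) = s(k−1)·s(k−2): e.g. f·ll = fll.
The next term joins fllffllfllffllffll and fllffllfllf.

fllffllfllffllffllfllffllfllf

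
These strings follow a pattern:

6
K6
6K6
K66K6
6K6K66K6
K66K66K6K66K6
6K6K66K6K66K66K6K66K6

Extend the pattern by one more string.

K66K66K6K66K66K6K66K6K66K66K6K66K6

From term 3 onward, concatenate the second-to-last term with the last: 6·K6 = 6K6, K6·6K6 = K66K6, …
So term 8 is K66K66K6K66K6·6K6K66K6K66K66K6K66K6.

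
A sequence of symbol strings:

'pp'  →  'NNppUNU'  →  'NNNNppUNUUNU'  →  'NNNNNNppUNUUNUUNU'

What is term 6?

Each term wraps the previous one in NN on the left and UNU on the right.
From NNNNNNppUNUUNUUNU, 2 further steps: NNNNNNppUNUUNUUNU → NNNNNNNNppUNUUNUUNUUNU → (answer).

NNNNNNNNNNppUNUUNUUNUUNUUNU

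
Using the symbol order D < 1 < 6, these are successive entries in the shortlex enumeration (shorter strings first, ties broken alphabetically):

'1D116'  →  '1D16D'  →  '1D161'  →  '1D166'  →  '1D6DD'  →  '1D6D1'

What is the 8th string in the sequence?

Advancing 2 positions from 1D6D1 through 1D6D1 → 1D6D6 reaches term 8.

1D61D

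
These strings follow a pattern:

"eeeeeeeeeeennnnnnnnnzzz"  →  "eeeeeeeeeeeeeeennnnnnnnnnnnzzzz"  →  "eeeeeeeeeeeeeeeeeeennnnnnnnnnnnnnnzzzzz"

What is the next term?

Each string has the form e^{4n+3} n^{3n+3} z^{n+1}, where the shown terms are n = 2, 3, 4.
Setting n = 5 gives 23, 18, 6 characters in each block.

eeeeeeeeeeeeeeeeeeeeeeennnnnnnnnnnnnnnnnnzzzzzz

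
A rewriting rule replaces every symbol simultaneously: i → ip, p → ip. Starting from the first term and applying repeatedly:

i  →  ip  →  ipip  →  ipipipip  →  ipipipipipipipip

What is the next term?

Rewriting the 16 symbols of ipipipipipipipip one by one yields ip ip ip ip ip ip ip ip ip ip ip ip ip ip ip ip; concatenated:

ipipipipipipipipipipipipipipipip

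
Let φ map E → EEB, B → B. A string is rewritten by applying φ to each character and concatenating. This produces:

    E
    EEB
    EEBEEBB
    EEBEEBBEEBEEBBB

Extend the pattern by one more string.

Applying the rule to each of the 15 symbols of EEBEEBBEEBEEBBB gives the pieces EEB EEB B EEB EEB B B EEB EEB B EEB EEB B B B, which concatenate to the answer.

EEBEEBBEEBEEBBBEEBEEBBEEBEEBBBB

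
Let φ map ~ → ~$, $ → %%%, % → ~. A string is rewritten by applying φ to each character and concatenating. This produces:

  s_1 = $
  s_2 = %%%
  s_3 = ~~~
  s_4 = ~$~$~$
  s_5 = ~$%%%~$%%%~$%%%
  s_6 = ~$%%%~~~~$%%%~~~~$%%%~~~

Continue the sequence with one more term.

Applying the rule to each of the 24 symbols of ~$%%%~~~~$%%%~~~~$%%%~~~ gives the pieces ~$ %%% ~ ~ ~ ~$ ~$ ~$ ~$ %%% ~ ~ ~ ~$ ~$ ~$ ~$ %%% ~ ~ ~ ~$ ~$ ~$, which concatenate to the answer.

~$%%%~~~~$~$~$~$%%%~~~~$~$~$~$%%%~~~~$~$~$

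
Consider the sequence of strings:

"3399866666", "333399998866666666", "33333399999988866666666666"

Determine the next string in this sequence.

3333333399999999888866666666666666

Each string has the form 3^{2n} 9^{2n} 8^{n} 6^{3n+2} (n = 1, 2, …).
At n = 4 the blocks have lengths 8, 8, 4, 14.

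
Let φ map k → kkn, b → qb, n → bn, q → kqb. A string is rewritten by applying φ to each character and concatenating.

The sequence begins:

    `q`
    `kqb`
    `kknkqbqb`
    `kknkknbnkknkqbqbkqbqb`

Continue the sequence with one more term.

kknkknbnkknkknbnqbbnkknkknbnkknkqbqbkqbqbkknkqbqbkqbqb

Applying the rule to each of the 21 symbols of kknkknbnkknkqbqbkqbqb gives the pieces kkn kkn bn kkn kkn bn qb bn kkn kkn bn kkn kqb qb kqb qb kkn kqb qb kqb qb, which concatenate to the answer.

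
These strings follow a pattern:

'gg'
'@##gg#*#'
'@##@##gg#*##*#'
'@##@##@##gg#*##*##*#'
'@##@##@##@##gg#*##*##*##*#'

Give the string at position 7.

@##@##@##@##@##@##gg#*##*##*##*##*##*#

Each term wraps the previous one in @## on the left and #*# on the right.
From @##@##@##@##gg#*##*##*##*#, 2 further steps: @##@##@##@##gg#*##*##*##*# → @##@##@##@##@##gg#*##*##*##*##*# → (answer).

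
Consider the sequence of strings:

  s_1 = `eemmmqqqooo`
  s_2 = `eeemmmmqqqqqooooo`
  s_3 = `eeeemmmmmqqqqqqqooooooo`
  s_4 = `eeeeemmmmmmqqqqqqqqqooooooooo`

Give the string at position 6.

Reading off run lengths: e runs 2, 3, 4, 5; m runs 3, 4, 5, 6; q runs 3, 5, 7, 9; o runs 3, 5, 7, 9 — each is linear in n (n = 1, 2, …).
For term 6, n = 6, so the run lengths are 7, 8, 13, 13.

eeeeeeemmmmmmmmqqqqqqqqqqqqqooooooooooooo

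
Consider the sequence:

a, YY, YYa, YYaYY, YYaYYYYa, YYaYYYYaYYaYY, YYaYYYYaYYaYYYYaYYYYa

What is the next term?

YYaYYYYaYYaYYYYaYYYYaYYaYYYYaYYaYY

From term 3 onward, concatenate the last term with the second-to-last: YY·a = YYa, YYa·YY = YYaYY, …
The next term joins YYaYYYYaYYaYYYYaYYYYa and YYaYYYYaYYaYY.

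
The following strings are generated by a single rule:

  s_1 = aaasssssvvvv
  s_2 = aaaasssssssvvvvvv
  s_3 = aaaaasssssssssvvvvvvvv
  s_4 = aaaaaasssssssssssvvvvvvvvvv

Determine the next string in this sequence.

Each string has the form a^{n+1} s^{2n+1} v^{2n}, where the shown terms are n = 2, 3, 4, 5.
For the next term, n = 6, so the run lengths are 7, 13, 12.

aaaaaaasssssssssssssvvvvvvvvvvvv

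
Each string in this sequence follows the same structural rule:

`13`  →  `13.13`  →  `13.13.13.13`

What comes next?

Each string is two copies of the previous one joined by '.'.
Doubling 13.13.13.13 with '.' between the halves:

13.13.13.13.13.13.13.13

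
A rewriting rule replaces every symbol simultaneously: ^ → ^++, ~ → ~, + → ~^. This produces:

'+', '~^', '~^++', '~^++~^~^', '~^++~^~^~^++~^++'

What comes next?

Rewriting the 16 symbols of ~^++~^~^~^++~^++ one by one yields ~ ^++ ~^ ~^ ~ ^++ ~ ^++ ~ ^++ ~^ ~^ ~ ^++ ~^ ~^; concatenated:

~^++~^~^~^++~^++~^++~^~^~^++~^~^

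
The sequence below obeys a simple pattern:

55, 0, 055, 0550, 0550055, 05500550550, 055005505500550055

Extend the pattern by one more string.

From term 3 onward, concatenate the last term with the second-to-last: 0·55 = 055, 055·0 = 0550, …
So term 8 is 055005505500550055·05500550550.

05500550550055005505500550550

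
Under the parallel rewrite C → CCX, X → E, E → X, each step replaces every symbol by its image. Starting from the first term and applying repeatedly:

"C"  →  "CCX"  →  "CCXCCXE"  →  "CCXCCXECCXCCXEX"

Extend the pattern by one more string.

Rewriting the 15 symbols of CCXCCXECCXCCXEX one by one yields CCX CCX E CCX CCX E X CCX CCX E CCX CCX E X E; concatenated:

CCXCCXECCXCCXEXCCXCCXECCXCCXEXE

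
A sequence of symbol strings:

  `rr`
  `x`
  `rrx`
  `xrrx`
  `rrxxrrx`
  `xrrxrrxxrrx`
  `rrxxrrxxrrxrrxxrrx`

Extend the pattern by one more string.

xrrxrrxxrrxrrxxrrxxrrxrrxxrrx

From term 3 onward, concatenate the second-to-last term with the last: rr·x = rrx, x·rrx = xrrx, …
So term 8 is xrrxrrxxrrx·rrxxrrxxrrxrrxxrrx.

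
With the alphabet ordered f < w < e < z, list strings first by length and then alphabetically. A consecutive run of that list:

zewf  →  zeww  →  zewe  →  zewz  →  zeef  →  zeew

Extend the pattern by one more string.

zeee

The successor of zeew increments the rightmost position that isn't already z and resets every position after it to f.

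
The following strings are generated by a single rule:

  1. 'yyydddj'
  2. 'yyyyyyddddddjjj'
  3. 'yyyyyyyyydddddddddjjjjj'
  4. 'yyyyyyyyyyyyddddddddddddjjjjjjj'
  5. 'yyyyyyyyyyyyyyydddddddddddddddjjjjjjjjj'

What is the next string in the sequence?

Term n consists of 3n y's, followed by 3n d's, followed by 2n-1 j's (n = 1, 2, …).
Setting n = 6 gives 18, 18, 11 characters in each block.

yyyyyyyyyyyyyyyyyyddddddddddddddddddjjjjjjjjjjj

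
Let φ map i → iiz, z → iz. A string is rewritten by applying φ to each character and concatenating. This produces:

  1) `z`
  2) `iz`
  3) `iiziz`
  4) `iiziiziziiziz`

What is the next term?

Applying the rule to each of the 13 symbols of iiziiziziiziz gives the pieces iiz iiz iz iiz iiz iz iiz iz iiz iiz iz iiz iz, which concatenate to the answer.

iiziiziziiziiziziiziziiziiziziiziz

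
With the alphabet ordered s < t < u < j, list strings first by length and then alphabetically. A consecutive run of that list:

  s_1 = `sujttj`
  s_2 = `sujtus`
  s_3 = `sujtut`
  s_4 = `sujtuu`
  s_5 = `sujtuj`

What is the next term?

Treat sujtuj as a base-4 numeral over the given alphabet and add one, carrying through any trailing j's.

sujtjs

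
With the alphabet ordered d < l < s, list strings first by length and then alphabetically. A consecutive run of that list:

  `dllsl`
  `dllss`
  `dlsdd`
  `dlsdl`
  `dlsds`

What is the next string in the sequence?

The successor of dlsds increments the rightmost position that isn't already s and resets every position after it to d.

dlsld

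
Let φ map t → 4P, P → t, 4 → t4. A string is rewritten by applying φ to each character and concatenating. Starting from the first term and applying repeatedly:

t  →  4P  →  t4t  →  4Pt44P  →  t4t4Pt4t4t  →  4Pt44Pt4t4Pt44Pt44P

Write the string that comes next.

t4t4Pt4t4t4Pt44Pt4t4Pt4t4t4Pt4t4t

φ(4Pt44Pt4t4Pt44Pt44P) expands symbol-by-symbol to t4 t 4P t4 t4 t 4P t4 4P t4 t 4P t4 t4 t 4P t4 t4 t; joining the 19 pieces gives the next term.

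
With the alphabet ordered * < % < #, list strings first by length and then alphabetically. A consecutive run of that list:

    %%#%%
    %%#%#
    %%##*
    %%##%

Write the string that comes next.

Treat %%##% as a base-3 numeral over the given alphabet and add one, carrying through any trailing #'s.

%%###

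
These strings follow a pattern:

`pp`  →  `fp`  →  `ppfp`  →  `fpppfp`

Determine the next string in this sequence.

From term 3 onward, concatenate the second-to-last term with the last: pp·fp = ppfp, fp·ppfp = fpppfp, …
So term 5 is ppfp·fpppfp.

ppfpfpppfp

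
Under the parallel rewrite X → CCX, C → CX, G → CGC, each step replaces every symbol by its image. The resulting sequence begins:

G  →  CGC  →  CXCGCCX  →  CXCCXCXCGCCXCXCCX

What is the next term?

Applying the rule to each of the 17 symbols of CXCCXCXCGCCXCXCCX gives the pieces CX CCX CX CX CCX CX CCX CX CGC CX CX CCX CX CCX CX CX CCX, which concatenate to the answer.

CXCCXCXCXCCXCXCCXCXCGCCXCXCCXCXCCXCXCXCCX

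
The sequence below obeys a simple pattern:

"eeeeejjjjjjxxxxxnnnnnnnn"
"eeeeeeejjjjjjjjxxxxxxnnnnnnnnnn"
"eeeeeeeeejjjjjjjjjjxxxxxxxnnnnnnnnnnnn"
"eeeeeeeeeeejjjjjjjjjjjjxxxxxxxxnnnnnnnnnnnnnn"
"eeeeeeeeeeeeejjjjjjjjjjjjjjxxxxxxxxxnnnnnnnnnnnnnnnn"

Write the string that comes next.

eeeeeeeeeeeeeeejjjjjjjjjjjjjjjjxxxxxxxxxxnnnnnnnnnnnnnnnnnn

The n-th term is 2n-1 e's then 2n j's then n+2 x's then 2n+2 n's, where the shown terms are n = 3, 4, 5, 6, 7.
Setting n = 8 gives 15, 16, 10, 18 characters in each block.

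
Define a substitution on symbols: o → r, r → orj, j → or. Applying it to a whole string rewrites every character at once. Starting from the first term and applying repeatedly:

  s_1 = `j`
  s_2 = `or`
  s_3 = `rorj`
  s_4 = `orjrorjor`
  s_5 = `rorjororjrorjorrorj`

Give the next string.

orjrorjorrorjrorjororjrorjorrorjorjrorjor

Applying the rule to each of the 19 symbols of rorjororjrorjorrorj gives the pieces orj r orj or r orj r orj or orj r orj or r orj orj r orj or, which concatenate to the answer.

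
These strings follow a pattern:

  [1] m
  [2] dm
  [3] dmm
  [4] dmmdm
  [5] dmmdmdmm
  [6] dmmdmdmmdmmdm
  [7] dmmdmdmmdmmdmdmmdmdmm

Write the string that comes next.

This is a Fibonacci-style word recurrence s(k) = s(k−1)·s(k−2): e.g. dm·m = dmm.
So term 8 is dmmdmdmmdmmdmdmmdmdmm·dmmdmdmmdmmdm.

dmmdmdmmdmmdmdmmdmdmmdmmdmdmmdmmdm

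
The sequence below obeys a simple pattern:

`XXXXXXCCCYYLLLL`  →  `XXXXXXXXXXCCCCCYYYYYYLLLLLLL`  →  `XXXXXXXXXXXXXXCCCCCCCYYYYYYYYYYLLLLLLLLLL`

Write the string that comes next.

Reading off run lengths: X runs 6, 10, 14; C runs 3, 5, 7; Y runs 2, 6, 10; L runs 4, 7, 10 — each is linear in n (n = 1, 2, …).
Setting n = 4 gives 18, 9, 14, 13 characters in each block.

XXXXXXXXXXXXXXXXXXCCCCCCCCCYYYYYYYYYYYYYYLLLLLLLLLLLLL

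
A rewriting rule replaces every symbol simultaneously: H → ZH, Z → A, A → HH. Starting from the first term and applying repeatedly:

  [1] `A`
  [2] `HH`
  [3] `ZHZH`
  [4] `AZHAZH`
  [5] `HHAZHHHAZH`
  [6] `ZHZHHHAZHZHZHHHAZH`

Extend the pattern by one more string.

Rewriting the 18 symbols of ZHZHHHAZHZHZHHHAZH one by one yields A ZH A ZH ZH ZH HH A ZH A ZH A ZH ZH ZH HH A ZH; concatenated:

AZHAZHZHZHHHAZHAZHAZHZHZHHHAZH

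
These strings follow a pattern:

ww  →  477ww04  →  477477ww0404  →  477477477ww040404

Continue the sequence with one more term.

477477477477ww04040404

s(k+1) = 477·s(k)·04, so each term gains 477 as a prefix and 04 as a suffix.
So the next term is 477·477477477ww040404·04.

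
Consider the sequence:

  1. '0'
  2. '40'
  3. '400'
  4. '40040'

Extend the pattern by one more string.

40040400

This is a Fibonacci-style word recurrence s(k) = s(k−1)·s(k−2): e.g. 40·0 = 400.
So term 5 is 40040·400.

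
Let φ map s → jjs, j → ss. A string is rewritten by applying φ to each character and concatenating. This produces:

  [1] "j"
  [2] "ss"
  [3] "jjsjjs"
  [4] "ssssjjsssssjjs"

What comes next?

Rewriting the 14 symbols of ssssjjsssssjjs one by one yields jjs jjs jjs jjs ss ss jjs jjs jjs jjs jjs ss ss jjs; concatenated:

jjsjjsjjsjjsssssjjsjjsjjsjjsjjsssssjjs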